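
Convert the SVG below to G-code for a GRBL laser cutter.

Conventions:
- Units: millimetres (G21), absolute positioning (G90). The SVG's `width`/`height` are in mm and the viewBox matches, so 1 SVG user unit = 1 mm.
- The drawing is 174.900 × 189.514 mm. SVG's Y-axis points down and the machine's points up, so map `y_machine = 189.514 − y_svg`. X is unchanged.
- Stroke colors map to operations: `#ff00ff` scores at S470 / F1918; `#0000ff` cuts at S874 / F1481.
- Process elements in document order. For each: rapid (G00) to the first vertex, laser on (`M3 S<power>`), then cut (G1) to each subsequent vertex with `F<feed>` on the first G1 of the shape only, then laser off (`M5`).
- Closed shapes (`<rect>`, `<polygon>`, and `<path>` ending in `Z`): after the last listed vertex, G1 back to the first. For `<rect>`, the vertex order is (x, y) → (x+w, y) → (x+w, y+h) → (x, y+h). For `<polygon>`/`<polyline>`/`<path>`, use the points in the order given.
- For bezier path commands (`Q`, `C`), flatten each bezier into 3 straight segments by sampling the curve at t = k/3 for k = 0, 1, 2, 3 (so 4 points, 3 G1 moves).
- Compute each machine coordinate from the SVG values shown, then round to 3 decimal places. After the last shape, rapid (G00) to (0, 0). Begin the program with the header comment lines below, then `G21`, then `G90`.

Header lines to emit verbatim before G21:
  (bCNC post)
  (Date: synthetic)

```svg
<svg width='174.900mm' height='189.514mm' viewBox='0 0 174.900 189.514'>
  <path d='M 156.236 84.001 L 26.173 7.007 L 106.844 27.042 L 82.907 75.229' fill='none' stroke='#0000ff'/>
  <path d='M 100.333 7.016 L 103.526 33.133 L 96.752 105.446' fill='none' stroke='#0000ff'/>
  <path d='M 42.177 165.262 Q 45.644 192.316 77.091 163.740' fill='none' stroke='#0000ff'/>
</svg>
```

(bCNC post)
(Date: synthetic)
G21
G90
G00 X156.236 Y105.513
M3 S874
G1 X26.173 Y182.507 F1481
G1 X106.844 Y162.472
G1 X82.907 Y114.285
M5
G00 X100.333 Y182.498
M3 S874
G1 X103.526 Y156.381 F1481
G1 X96.752 Y84.068
M5
G00 X42.177 Y24.252
M3 S874
G1 X47.597 Y12.397 F1481
G1 X59.235 Y12.904
G1 X77.091 Y25.774
M5
G00 X0.000 Y0.000

viewBox `0 0 174.900 189.514` with mm width/height → 1 unit = 1 mm. Flip: y_m = 189.514 − y_svg.

**Shape 1** — `<path>` open polyline, stroke `#0000ff` → cut (S874, F1481). Machine vertices: (156.236,105.513) → (26.173,182.507) → (106.844,162.472) → (82.907,114.285). Open path.

**Shape 2** — `<path>` open polyline, stroke `#0000ff` → cut (S874, F1481). Machine vertices: (100.333,182.498) → (103.526,156.381) → (96.752,84.068). Open path.

**Shape 3** — `<path>` quadratic bezier, stroke `#0000ff` → cut (S874, F1481). Control points (SVG): P0=(42.177,165.262), P1=(45.644,192.316), P2=(77.091,163.740); sampled at t=k/3. Machine vertices: (42.177,24.252) → (47.597,12.397) → (59.235,12.904) → (77.091,25.774). Open path.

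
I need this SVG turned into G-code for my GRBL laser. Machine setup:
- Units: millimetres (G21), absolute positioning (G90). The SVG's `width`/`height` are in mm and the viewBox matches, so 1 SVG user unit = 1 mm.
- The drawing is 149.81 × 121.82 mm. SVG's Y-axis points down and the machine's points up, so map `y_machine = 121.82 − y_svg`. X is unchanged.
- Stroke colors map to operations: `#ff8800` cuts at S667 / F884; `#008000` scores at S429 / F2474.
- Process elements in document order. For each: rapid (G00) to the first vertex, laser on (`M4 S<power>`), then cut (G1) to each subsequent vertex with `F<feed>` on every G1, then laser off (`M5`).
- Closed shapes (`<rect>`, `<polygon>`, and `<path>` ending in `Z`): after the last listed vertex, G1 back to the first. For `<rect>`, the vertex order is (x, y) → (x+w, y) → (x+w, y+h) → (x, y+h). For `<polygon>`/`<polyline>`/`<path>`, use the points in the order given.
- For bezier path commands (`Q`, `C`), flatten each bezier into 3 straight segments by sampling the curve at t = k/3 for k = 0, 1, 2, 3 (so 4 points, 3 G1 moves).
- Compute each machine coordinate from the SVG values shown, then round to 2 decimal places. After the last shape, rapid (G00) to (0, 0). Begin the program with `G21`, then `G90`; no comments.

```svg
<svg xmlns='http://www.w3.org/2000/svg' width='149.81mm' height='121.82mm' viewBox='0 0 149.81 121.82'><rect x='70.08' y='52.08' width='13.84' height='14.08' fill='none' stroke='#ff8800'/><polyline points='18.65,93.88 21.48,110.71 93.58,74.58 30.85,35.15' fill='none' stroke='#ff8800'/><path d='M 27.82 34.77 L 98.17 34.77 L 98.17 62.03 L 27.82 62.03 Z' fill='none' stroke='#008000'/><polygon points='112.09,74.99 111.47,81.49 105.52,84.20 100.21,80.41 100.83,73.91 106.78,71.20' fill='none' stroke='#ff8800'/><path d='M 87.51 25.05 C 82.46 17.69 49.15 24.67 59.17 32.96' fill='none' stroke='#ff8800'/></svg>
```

G21
G90
G00 X70.08 Y69.74
M4 S667
G1 X83.92 Y69.74 F884
G1 X83.92 Y55.66 F884
G1 X70.08 Y55.66 F884
G1 X70.08 Y69.74 F884
M5
G00 X18.65 Y27.94
M4 S667
G1 X21.48 Y11.11 F884
G1 X93.58 Y47.24 F884
G1 X30.85 Y86.67 F884
M5
G00 X27.82 Y87.05
M4 S429
G1 X98.17 Y87.05 F2474
G1 X98.17 Y59.79 F2474
G1 X27.82 Y59.79 F2474
G1 X27.82 Y87.05 F2474
M5
G00 X112.09 Y46.83
M4 S667
G1 X111.47 Y40.33 F884
G1 X105.52 Y37.62 F884
G1 X100.21 Y41.41 F884
G1 X100.83 Y47.91 F884
G1 X106.78 Y50.62 F884
G1 X112.09 Y46.83 F884
M5
G00 X87.51 Y96.77
M4 S667
G1 X75.69 Y99.83 F884
G1 X60.94 Y96.23 F884
G1 X59.17 Y88.86 F884
M5
G00 X0.00 Y0.00

viewBox `0 0 149.81 121.82` with mm width/height → 1 unit = 1 mm. Flip: y_m = 121.82 − y_svg.

**Shape 1** — `<rect>` rectangle, stroke `#ff8800` → cut (S667, F884). Machine vertices: (70.08,69.74) → (83.92,69.74) → (83.92,55.66) → (70.08,55.66) → (70.08,69.74). Closed: final G1 returns to the first vertex.

**Shape 2** — `<polyline>` open polyline, stroke `#ff8800` → cut (S667, F884). Machine vertices: (18.65,27.94) → (21.48,11.11) → (93.58,47.24) → (30.85,86.67). Open path.

**Shape 3** — `<path>` rectangle, stroke `#008000` → score (S429, F2474). Machine vertices: (27.82,87.05) → (98.17,87.05) → (98.17,59.79) → (27.82,59.79) → (27.82,87.05). Closed: final G1 returns to the first vertex.

**Shape 4** — `<polygon>` regular polygon, stroke `#ff8800` → cut (S667, F884). Machine vertices: (112.09,46.83) → (111.47,40.33) → (105.52,37.62) → (100.21,41.41) → (100.83,47.91) → (106.78,50.62) → (112.09,46.83). Closed: final G1 returns to the first vertex.

**Shape 5** — `<path>` cubic bezier, stroke `#ff8800` → cut (S667, F884). Control points (SVG): P0=(87.51,25.05), P1=(82.46,17.69), P2=(49.15,24.67), P3=(59.17,32.96); sampled at t=k/3. Machine vertices: (87.51,96.77) → (75.69,99.83) → (60.94,96.23) → (59.17,88.86). Open path.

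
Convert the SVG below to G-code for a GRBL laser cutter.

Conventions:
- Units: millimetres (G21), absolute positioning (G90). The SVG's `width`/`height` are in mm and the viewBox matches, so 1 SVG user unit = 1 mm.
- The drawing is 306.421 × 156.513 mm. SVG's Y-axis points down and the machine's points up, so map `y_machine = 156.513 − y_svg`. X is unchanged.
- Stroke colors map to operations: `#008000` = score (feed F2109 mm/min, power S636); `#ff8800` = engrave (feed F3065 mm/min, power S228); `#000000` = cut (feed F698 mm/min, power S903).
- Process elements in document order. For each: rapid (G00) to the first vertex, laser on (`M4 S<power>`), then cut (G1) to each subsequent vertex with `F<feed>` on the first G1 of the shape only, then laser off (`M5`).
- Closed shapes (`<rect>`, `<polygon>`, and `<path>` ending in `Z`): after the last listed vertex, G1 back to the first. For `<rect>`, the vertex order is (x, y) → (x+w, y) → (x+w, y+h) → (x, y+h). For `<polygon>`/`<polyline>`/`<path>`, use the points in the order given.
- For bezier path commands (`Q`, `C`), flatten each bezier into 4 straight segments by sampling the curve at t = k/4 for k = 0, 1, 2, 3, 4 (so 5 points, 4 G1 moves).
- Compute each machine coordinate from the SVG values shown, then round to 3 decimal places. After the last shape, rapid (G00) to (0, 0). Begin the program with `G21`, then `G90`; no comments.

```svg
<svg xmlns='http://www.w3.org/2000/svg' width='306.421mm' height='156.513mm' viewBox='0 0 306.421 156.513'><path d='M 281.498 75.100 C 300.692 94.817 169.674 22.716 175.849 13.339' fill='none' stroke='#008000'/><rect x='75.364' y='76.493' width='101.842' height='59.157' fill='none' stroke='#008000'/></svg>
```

G21
G90
G00 X281.498 Y81.413
M4 S636
G1 X272.219 Y81.426 F2109
G1 X233.556 Y101.383
G1 X192.451 Y126.795
G1 X175.849 Y143.174
M5
G00 X75.364 Y80.020
M4 S636
G1 X177.206 Y80.020 F2109
G1 X177.206 Y20.863
G1 X75.364 Y20.863
G1 X75.364 Y80.020
M5
G00 X0.000 Y0.000

viewBox `0 0 306.421 156.513` with mm width/height → 1 unit = 1 mm. Flip: y_m = 156.513 − y_svg.

**Shape 1** — `<path>` cubic bezier, stroke `#008000` → score (S636, F2109). Control points (SVG): P0=(281.498,75.100), P1=(300.692,94.817), P2=(169.674,22.716), P3=(175.849,13.339); sampled at t=k/4. Machine vertices: (281.498,81.413) → (272.219,81.426) → (233.556,101.383) → (192.451,126.795) → (175.849,143.174). Open path.

**Shape 2** — `<rect>` rectangle, stroke `#008000` → score (S636, F2109). Machine vertices: (75.364,80.020) → (177.206,80.020) → (177.206,20.863) → (75.364,20.863) → (75.364,80.020). Closed: final G1 returns to the first vertex.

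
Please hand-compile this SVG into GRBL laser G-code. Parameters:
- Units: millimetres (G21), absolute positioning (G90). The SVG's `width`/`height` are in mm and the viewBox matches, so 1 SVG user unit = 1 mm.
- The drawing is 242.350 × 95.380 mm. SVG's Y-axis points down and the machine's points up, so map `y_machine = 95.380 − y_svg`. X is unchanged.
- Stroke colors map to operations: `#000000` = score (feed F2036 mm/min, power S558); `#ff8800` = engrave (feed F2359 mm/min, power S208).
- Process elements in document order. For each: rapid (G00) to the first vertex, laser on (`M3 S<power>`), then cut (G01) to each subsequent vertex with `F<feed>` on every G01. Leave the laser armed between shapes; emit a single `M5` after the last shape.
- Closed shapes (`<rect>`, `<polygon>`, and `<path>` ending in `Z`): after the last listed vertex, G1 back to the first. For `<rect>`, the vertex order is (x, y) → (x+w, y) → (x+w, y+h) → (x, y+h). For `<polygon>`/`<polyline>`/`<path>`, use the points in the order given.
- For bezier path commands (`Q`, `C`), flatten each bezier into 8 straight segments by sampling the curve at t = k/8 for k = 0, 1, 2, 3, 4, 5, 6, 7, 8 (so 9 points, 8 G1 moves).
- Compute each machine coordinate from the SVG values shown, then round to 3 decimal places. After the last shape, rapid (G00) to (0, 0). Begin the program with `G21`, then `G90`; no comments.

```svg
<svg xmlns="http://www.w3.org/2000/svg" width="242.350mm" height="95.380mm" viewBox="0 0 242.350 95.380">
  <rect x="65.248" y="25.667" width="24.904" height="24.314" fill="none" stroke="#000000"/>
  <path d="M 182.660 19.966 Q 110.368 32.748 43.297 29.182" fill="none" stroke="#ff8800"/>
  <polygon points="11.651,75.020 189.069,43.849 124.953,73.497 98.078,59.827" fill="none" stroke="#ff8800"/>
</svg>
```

G21
G90
G00 X65.248 Y69.713
M3 S558
G01 X90.152 Y69.713 F2036
G01 X90.152 Y45.399 F2036
G01 X65.248 Y45.399 F2036
G01 X65.248 Y69.713 F2036
G00 X182.660 Y75.414
M3 S208
G01 X164.669 Y72.474 F2359
G01 X146.840 Y70.045 F2359
G01 X129.175 Y68.126 F2359
G01 X111.673 Y66.719 F2359
G01 X94.334 Y65.822 F2359
G01 X77.159 Y65.437 F2359
G01 X60.146 Y65.562 F2359
G01 X43.297 Y66.198 F2359
G00 X11.651 Y20.360
M3 S208
G01 X189.069 Y51.531 F2359
G01 X124.953 Y21.883 F2359
G01 X98.078 Y35.553 F2359
G01 X11.651 Y20.360 F2359
M5
G00 X0.000 Y0.000

1 u = 1 mm; y_m = 95.380 − y.

[1] `<rect>` rectangle, #000000→score S558 F2036: (65.248,69.713) → (90.152,69.713) → (90.152,45.399) → (65.248,45.399) → (65.248,69.713) (closed)

[2] `<path>` quadratic bezier, #ff8800→engrave S208 F2359: (182.660,75.414) → (164.669,72.474) → (146.840,70.045) → (129.175,68.126) → (111.673,66.719) → (94.334,65.822) → (77.159,65.437) → (60.146,65.562) → (43.297,66.198)

[3] `<polygon>` closed polygon, #ff8800→engrave S208 F2359: (11.651,20.360) → (189.069,51.531) → (124.953,21.883) → (98.078,35.553) → (11.651,20.360) (closed)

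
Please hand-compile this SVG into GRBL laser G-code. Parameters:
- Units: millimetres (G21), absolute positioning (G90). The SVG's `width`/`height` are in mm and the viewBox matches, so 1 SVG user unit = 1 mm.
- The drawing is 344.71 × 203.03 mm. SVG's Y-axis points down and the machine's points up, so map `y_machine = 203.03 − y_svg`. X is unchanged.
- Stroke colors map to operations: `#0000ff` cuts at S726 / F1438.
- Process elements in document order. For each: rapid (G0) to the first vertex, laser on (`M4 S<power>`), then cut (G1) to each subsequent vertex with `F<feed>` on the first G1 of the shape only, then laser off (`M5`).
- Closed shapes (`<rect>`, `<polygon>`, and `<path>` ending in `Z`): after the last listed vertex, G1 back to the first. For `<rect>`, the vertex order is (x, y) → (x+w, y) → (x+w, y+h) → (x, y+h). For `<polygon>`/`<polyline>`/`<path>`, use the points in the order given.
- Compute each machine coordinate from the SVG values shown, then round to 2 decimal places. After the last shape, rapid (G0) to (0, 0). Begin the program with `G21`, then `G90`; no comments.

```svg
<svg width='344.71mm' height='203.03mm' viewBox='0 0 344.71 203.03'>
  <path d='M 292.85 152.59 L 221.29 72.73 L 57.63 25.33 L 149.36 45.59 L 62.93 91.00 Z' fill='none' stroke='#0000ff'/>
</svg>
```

G21
G90
G0 X292.85 Y50.44
M4 S726
G1 X221.29 Y130.30 F1438
G1 X57.63 Y177.70
G1 X149.36 Y157.44
G1 X62.93 Y112.03
G1 X292.85 Y50.44
M5
G0 X0.00 Y0.00

Since the viewBox matches the mm dimensions, user units are millimetres directly. The only transform is the Y-flip y_m = 203.03 − y_svg.

Shape 1 is a closed polygon drawn with `<path>`. Its stroke #0000ff means cut at S726, F1438. After flipping Y the toolpath is (292.85,50.44) → (221.29,130.30) → (57.63,177.70) → (149.36,157.44) → (62.93,112.03) → (292.85,50.44), returning to the start.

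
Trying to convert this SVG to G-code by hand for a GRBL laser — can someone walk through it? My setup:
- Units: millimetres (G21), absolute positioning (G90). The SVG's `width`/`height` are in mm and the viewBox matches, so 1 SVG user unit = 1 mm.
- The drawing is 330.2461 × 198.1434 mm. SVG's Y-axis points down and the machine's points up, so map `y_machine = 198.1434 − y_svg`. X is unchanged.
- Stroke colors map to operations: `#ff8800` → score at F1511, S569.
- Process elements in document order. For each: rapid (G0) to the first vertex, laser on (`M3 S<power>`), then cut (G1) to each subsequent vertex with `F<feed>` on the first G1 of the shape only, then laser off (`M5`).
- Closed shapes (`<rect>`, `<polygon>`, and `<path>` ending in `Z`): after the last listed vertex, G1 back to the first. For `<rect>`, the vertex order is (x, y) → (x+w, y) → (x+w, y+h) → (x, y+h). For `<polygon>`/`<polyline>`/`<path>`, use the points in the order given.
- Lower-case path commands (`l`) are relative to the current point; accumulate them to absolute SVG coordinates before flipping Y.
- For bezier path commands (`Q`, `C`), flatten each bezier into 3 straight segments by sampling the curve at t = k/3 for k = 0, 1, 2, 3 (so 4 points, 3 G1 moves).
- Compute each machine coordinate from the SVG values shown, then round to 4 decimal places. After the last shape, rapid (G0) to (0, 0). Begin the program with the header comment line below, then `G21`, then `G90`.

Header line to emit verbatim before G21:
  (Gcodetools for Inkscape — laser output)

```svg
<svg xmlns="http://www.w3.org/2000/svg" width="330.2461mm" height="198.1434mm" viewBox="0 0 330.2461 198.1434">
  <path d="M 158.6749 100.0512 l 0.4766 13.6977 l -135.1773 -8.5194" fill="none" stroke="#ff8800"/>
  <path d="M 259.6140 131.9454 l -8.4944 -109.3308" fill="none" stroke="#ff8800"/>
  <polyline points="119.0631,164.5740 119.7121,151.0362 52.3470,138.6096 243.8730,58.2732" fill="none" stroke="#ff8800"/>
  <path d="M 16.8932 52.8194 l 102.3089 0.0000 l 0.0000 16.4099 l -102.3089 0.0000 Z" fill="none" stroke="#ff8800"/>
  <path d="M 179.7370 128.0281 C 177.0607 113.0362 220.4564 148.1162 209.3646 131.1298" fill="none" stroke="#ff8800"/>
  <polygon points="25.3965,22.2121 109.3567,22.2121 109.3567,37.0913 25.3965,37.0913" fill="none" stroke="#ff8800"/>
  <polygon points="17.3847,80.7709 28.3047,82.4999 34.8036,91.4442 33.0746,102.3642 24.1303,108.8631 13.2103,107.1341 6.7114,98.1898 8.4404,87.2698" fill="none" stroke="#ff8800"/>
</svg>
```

(Gcodetools for Inkscape — laser output)
G21
G90
G0 X158.6749 Y98.0922
M3 S569
G1 X159.1515 Y84.3945 F1511
G1 X23.9742 Y92.9139
M5
G0 X259.6140 Y66.1980
M3 S569
G1 X251.1196 Y175.5288 F1511
M5
G0 X119.0631 Y33.5694
M3 S569
G1 X119.7121 Y47.1072 F1511
G1 X52.3470 Y59.5338
G1 X243.8730 Y139.8702
M5
G0 X16.8932 Y145.3240
M3 S569
G1 X119.2021 Y145.3240 F1511
G1 X119.2021 Y128.9141
G1 X16.8932 Y128.9141
G1 X16.8932 Y145.3240
M5
G0 X179.7370 Y70.1153
M3 S569
G1 X188.6936 Y72.1995 F1511
G1 X206.0183 Y63.5998
G1 X209.3646 Y67.0136
M5
G0 X25.3965 Y175.9313
M3 S569
G1 X109.3567 Y175.9313 F1511
G1 X109.3567 Y161.0521
G1 X25.3965 Y161.0521
G1 X25.3965 Y175.9313
M5
G0 X17.3847 Y117.3725
M3 S569
G1 X28.3047 Y115.6435 F1511
G1 X34.8036 Y106.6992
G1 X33.0746 Y95.7792
G1 X24.1303 Y89.2803
G1 X13.2103 Y91.0093
G1 X6.7114 Y99.9536
G1 X8.4404 Y110.8736
G1 X17.3847 Y117.3725
M5
G0 X0.0000 Y0.0000

1 u = 1 mm; y_m = 198.1434 − y.

[1] `<path>` open polyline, #ff8800→score S569 F1511: (158.6749,98.0922) → (159.1515,84.3945) → (23.9742,92.9139)

[2] `<path>` line segment, #ff8800→score S569 F1511: (259.6140,66.1980) → (251.1196,175.5288)

[3] `<polyline>` open polyline, #ff8800→score S569 F1511: (119.0631,33.5694) → (119.7121,47.1072) → (52.3470,59.5338) → (243.8730,139.8702)

[4] `<path>` rectangle, #ff8800→score S569 F1511: (16.8932,145.3240) → (119.2021,145.3240) → (119.2021,128.9141) → (16.8932,128.9141) → (16.8932,145.3240) (closed)

[5] `<path>` cubic bezier, #ff8800→score S569 F1511: (179.7370,70.1153) → (188.6936,72.1995) → (206.0183,63.5998) → (209.3646,67.0136)

[6] `<polygon>` rectangle, #ff8800→score S569 F1511: (25.3965,175.9313) → (109.3567,175.9313) → (109.3567,161.0521) → (25.3965,161.0521) → (25.3965,175.9313) (closed)

[7] `<polygon>` regular polygon, #ff8800→score S569 F1511: (17.3847,117.3725) → (28.3047,115.6435) → (34.8036,106.6992) → (33.0746,95.7792) → (24.1303,89.2803) → (13.2103,91.0093) → (6.7114,99.9536) → (8.4404,110.8736) → (17.3847,117.3725) (closed)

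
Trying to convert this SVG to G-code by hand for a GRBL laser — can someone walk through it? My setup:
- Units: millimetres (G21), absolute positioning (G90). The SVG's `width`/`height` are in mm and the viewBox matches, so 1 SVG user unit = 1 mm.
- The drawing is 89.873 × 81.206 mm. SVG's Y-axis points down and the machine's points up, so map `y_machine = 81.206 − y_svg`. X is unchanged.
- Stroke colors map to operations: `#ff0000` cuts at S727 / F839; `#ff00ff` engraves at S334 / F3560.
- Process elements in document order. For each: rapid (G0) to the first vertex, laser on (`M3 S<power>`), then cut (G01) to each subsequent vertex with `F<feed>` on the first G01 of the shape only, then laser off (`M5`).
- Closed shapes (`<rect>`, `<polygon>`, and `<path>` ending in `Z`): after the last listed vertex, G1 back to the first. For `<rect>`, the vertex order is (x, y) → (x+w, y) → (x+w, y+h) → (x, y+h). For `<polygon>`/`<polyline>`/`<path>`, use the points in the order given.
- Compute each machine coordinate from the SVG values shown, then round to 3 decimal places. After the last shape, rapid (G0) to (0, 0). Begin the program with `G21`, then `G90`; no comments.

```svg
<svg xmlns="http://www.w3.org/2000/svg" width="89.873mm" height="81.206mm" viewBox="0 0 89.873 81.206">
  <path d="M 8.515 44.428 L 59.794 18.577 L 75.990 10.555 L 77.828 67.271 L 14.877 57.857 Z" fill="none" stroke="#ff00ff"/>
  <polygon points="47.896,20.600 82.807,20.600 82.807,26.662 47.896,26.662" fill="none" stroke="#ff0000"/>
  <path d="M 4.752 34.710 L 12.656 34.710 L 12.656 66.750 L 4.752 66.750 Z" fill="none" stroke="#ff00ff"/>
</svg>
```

G21
G90
G0 X8.515 Y36.778
M3 S334
G01 X59.794 Y62.629 F3560
G01 X75.990 Y70.651
G01 X77.828 Y13.935
G01 X14.877 Y23.349
G01 X8.515 Y36.778
M5
G0 X47.896 Y60.606
M3 S727
G01 X82.807 Y60.606 F839
G01 X82.807 Y54.544
G01 X47.896 Y54.544
G01 X47.896 Y60.606
M5
G0 X4.752 Y46.496
M3 S334
G01 X12.656 Y46.496 F3560
G01 X12.656 Y14.456
G01 X4.752 Y14.456
G01 X4.752 Y46.496
M5
G0 X0.000 Y0.000

Since the viewBox matches the mm dimensions, user units are millimetres directly. The only transform is the Y-flip y_m = 81.206 − y_svg.

Shape 1 is a closed polygon drawn with `<path>`. Its stroke #ff00ff means engrave at S334, F3560. After flipping Y the toolpath is (8.515,36.778) → (59.794,62.629) → (75.990,70.651) → (77.828,13.935) → (14.877,23.349) → (8.515,36.778), returning to the start.

Shape 2 is a rectangle drawn with `<polygon>`. Its stroke #ff0000 means cut at S727, F839. After flipping Y the toolpath is (47.896,60.606) → (82.807,60.606) → (82.807,54.544) → (47.896,54.544) → (47.896,60.606), returning to the start.

Shape 3 is a rectangle drawn with `<path>`. Its stroke #ff00ff means engrave at S334, F3560. After flipping Y the toolpath is (4.752,46.496) → (12.656,46.496) → (12.656,14.456) → (4.752,14.456) → (4.752,46.496), returning to the start.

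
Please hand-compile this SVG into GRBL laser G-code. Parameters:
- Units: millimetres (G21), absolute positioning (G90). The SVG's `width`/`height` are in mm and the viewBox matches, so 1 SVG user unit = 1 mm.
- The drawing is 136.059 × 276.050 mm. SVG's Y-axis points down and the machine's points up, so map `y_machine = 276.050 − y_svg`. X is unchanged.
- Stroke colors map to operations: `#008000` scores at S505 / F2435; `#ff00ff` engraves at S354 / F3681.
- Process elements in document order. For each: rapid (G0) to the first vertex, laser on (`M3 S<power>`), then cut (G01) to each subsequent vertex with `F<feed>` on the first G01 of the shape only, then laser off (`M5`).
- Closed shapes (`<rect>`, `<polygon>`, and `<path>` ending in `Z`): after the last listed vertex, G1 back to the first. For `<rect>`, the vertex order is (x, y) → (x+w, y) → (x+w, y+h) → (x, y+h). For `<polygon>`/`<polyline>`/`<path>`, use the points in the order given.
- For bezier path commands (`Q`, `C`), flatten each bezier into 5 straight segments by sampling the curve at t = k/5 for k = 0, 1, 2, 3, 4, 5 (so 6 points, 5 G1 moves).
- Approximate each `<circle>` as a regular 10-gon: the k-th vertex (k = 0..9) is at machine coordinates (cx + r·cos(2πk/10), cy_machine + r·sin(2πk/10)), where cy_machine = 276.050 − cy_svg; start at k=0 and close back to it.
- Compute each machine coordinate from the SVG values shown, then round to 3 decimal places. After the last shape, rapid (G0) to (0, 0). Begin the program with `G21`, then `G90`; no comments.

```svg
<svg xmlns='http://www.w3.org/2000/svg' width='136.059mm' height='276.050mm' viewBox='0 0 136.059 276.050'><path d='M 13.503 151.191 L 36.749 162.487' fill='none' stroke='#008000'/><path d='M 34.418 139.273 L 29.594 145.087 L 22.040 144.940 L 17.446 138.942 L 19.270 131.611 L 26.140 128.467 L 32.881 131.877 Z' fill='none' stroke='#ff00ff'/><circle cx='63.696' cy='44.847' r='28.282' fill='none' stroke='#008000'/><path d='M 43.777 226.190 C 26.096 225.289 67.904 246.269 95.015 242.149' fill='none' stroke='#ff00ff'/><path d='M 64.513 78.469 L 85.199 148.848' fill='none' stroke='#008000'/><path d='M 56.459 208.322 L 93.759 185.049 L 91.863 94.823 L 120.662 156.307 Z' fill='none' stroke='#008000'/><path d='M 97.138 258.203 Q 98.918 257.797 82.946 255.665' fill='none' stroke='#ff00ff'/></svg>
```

1 u = 1 mm; y_m = 276.050 − y.

[1] `<path>` line segment, #008000→score S505 F2435: (13.503,124.859) → (36.749,113.563)

[2] `<path>` regular polygon, #ff00ff→engrave S354 F3681: (34.418,136.777) → (29.594,130.963) → (22.040,131.110) → (17.446,137.108) → (19.270,144.439) → (26.140,147.583) → (32.881,144.173) → (34.418,136.777) (closed)

[3] `<circle>` circle, #008000→score S505 F2435: (91.978,231.203) → (86.577,247.827) → (72.436,258.101) → (54.956,258.101) → (40.815,247.827) → (35.414,231.203) → (40.815,214.579) → (54.956,204.305) → (72.436,204.305) → (86.577,214.579) → (91.978,231.203) (closed)

[4] `<path>` cubic bezier, #ff00ff→engrave S354 F3681: (43.777,49.860) → (39.714,48.151) → (46.367,43.445) → (60.175,37.998) → (77.578,34.065) → (95.015,33.901)

[5] `<path>` line segment, #008000→score S505 F2435: (64.513,197.581) → (85.199,127.202)

[6] `<path>` closed polygon, #008000→score S505 F2435: (56.459,67.728) → (93.759,91.001) → (91.863,181.227) → (120.662,119.743) → (56.459,67.728) (closed)

[7] `<path>` quadratic bezier, #ff00ff→engrave S354 F3681: (97.138,17.847) → (97.140,18.078) → (95.722,18.448) → (92.883,18.956) → (88.625,19.601) → (82.946,20.385)

G21
G90
G0 X13.503 Y124.859
M3 S505
G01 X36.749 Y113.563 F2435
M5
G0 X34.418 Y136.777
M3 S354
G01 X29.594 Y130.963 F3681
G01 X22.040 Y131.110
G01 X17.446 Y137.108
G01 X19.270 Y144.439
G01 X26.140 Y147.583
G01 X32.881 Y144.173
G01 X34.418 Y136.777
M5
G0 X91.978 Y231.203
M3 S505
G01 X86.577 Y247.827 F2435
G01 X72.436 Y258.101
G01 X54.956 Y258.101
G01 X40.815 Y247.827
G01 X35.414 Y231.203
G01 X40.815 Y214.579
G01 X54.956 Y204.305
G01 X72.436 Y204.305
G01 X86.577 Y214.579
G01 X91.978 Y231.203
M5
G0 X43.777 Y49.860
M3 S354
G01 X39.714 Y48.151 F3681
G01 X46.367 Y43.445
G01 X60.175 Y37.998
G01 X77.578 Y34.065
G01 X95.015 Y33.901
M5
G0 X64.513 Y197.581
M3 S505
G01 X85.199 Y127.202 F2435
M5
G0 X56.459 Y67.728
M3 S505
G01 X93.759 Y91.001 F2435
G01 X91.863 Y181.227
G01 X120.662 Y119.743
G01 X56.459 Y67.728
M5
G0 X97.138 Y17.847
M3 S354
G01 X97.140 Y18.078 F3681
G01 X95.722 Y18.448
G01 X92.883 Y18.956
G01 X88.625 Y19.601
G01 X82.946 Y20.385
M5
G0 X0.000 Y0.000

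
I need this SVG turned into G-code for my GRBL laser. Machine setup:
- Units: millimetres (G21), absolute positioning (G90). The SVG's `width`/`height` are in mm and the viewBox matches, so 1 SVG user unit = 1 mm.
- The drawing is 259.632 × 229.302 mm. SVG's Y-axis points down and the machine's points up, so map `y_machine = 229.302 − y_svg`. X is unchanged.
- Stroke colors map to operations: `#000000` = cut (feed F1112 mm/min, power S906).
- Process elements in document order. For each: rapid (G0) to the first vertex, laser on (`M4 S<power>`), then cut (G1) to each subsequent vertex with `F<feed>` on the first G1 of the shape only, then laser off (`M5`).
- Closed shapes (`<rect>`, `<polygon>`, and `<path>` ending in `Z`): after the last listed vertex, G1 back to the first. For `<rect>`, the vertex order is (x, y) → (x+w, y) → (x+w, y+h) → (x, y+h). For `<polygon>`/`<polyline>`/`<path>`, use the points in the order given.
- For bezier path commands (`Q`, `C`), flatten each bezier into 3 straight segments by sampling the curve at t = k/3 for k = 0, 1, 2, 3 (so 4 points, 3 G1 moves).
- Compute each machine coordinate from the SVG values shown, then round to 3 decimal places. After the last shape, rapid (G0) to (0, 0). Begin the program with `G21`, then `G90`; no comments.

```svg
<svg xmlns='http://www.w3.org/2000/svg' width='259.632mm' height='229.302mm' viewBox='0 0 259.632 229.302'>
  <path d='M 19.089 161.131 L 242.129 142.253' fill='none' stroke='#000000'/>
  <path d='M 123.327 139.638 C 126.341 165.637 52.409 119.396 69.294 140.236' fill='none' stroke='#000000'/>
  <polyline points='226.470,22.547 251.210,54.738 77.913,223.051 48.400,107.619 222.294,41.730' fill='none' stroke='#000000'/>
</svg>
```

viewBox `0 0 259.632 229.302` with mm width/height → 1 unit = 1 mm. Flip: y_m = 229.302 − y_svg.

**Shape 1** — `<path>` line segment, stroke `#000000` → cut (S906, F1112). Machine vertices: (19.089,68.171) → (242.129,87.049). Open path.

**Shape 2** — `<path>` cubic bezier, stroke `#000000` → cut (S906, F1112). Control points (SVG): P0=(123.327,139.638), P1=(126.341,165.637), P2=(52.409,119.396), P3=(69.294,140.236); sampled at t=k/3. Machine vertices: (123.327,89.664) → (106.906,82.585) → (76.468,92.706) → (69.294,89.066). Open path.

**Shape 3** — `<polyline>` open polyline, stroke `#000000` → cut (S906, F1112). Machine vertices: (226.470,206.755) → (251.210,174.564) → (77.913,6.251) → (48.400,121.683) → (222.294,187.572). Open path.

G21
G90
G0 X19.089 Y68.171
M4 S906
G1 X242.129 Y87.049 F1112
M5
G0 X123.327 Y89.664
M4 S906
G1 X106.906 Y82.585 F1112
G1 X76.468 Y92.706
G1 X69.294 Y89.066
M5
G0 X226.470 Y206.755
M4 S906
G1 X251.210 Y174.564 F1112
G1 X77.913 Y6.251
G1 X48.400 Y121.683
G1 X222.294 Y187.572
M5
G0 X0.000 Y0.000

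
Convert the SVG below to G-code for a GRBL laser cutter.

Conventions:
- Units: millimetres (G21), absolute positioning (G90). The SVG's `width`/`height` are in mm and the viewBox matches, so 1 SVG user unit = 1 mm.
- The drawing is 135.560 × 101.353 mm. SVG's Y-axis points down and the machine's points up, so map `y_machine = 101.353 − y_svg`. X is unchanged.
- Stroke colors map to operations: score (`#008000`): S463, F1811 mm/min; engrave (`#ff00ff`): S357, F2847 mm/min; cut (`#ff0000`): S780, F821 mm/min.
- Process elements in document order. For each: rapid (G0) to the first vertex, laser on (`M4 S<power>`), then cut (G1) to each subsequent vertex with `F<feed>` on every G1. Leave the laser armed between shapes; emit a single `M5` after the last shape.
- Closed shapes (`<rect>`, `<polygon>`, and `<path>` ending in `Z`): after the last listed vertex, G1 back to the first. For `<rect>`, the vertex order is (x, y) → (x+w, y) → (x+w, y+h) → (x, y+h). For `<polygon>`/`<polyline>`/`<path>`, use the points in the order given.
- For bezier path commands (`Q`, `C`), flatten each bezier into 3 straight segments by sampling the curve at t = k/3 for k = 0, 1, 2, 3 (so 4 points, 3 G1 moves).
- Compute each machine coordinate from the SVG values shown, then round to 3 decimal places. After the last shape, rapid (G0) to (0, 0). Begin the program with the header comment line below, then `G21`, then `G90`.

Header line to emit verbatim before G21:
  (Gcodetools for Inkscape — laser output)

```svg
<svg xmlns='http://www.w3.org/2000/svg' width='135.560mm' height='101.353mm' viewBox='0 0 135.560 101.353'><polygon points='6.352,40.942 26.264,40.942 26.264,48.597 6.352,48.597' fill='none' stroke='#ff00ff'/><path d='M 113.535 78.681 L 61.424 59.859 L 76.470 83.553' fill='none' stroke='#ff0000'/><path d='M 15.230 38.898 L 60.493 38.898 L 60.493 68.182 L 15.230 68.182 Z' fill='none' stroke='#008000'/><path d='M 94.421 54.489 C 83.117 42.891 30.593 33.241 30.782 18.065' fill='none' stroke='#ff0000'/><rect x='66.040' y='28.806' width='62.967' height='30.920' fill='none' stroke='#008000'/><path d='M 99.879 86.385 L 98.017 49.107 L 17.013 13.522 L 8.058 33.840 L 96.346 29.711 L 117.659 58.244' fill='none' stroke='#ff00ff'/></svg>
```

(Gcodetools for Inkscape — laser output)
G21
G90
G0 X6.352 Y60.411
M4 S357
G1 X26.264 Y60.411 F2847
G1 X26.264 Y52.756 F2847
G1 X6.352 Y52.756 F2847
G1 X6.352 Y60.411 F2847
G0 X113.535 Y22.672
M4 S780
G1 X61.424 Y41.494 F821
G1 X76.470 Y17.800 F821
G0 X15.230 Y62.455
M4 S463
G1 X60.493 Y62.455 F1811
G1 X60.493 Y33.171 F1811
G1 X15.230 Y33.171 F1811
G1 X15.230 Y62.455 F1811
G0 X94.421 Y46.864
M4 S780
G1 X72.856 Y58.089 F821
G1 X44.685 Y69.677 F821
G1 X30.782 Y83.288 F821
G0 X66.040 Y72.547
M4 S463
G1 X129.007 Y72.547 F1811
G1 X129.007 Y41.627 F1811
G1 X66.040 Y41.627 F1811
G1 X66.040 Y72.547 F1811
G0 X99.879 Y14.968
M4 S357
G1 X98.017 Y52.246 F2847
G1 X17.013 Y87.831 F2847
G1 X8.058 Y67.513 F2847
G1 X96.346 Y71.642 F2847
G1 X117.659 Y43.109 F2847
M5
G0 X0.000 Y0.000

Since the viewBox matches the mm dimensions, user units are millimetres directly. The only transform is the Y-flip y_m = 101.353 − y_svg.

Shape 1 is a rectangle drawn with `<polygon>`. Its stroke #ff00ff means engrave at S357, F2847. After flipping Y the toolpath is (6.352,60.411) → (26.264,60.411) → (26.264,52.756) → (6.352,52.756) → (6.352,60.411), returning to the start.

Shape 2 is a open polyline drawn with `<path>`. Its stroke #ff0000 means cut at S780, F821. After flipping Y the toolpath is (113.535,22.672) → (61.424,41.494) → (76.470,17.800).

Shape 3 is a rectangle drawn with `<path>`. Its stroke #008000 means score at S463, F1811. After flipping Y the toolpath is (15.230,62.455) → (60.493,62.455) → (60.493,33.171) → (15.230,33.171) → (15.230,62.455), returning to the start.

Shape 4 is a cubic bezier drawn with `<path>`. Its stroke #ff0000 means cut at S780, F821. After flipping Y the toolpath is (94.421,46.864) → (72.856,58.089) → (44.685,69.677) → (30.782,83.288).

Shape 5 is a rectangle drawn with `<rect>`. Its stroke #008000 means score at S463, F1811. After flipping Y the toolpath is (66.040,72.547) → (129.007,72.547) → (129.007,41.627) → (66.040,41.627) → (66.040,72.547), returning to the start.

Shape 6 is a open polyline drawn with `<path>`. Its stroke #ff00ff means engrave at S357, F2847. After flipping Y the toolpath is (99.879,14.968) → (98.017,52.246) → (17.013,87.831) → (8.058,67.513) → (96.346,71.642) → (117.659,43.109).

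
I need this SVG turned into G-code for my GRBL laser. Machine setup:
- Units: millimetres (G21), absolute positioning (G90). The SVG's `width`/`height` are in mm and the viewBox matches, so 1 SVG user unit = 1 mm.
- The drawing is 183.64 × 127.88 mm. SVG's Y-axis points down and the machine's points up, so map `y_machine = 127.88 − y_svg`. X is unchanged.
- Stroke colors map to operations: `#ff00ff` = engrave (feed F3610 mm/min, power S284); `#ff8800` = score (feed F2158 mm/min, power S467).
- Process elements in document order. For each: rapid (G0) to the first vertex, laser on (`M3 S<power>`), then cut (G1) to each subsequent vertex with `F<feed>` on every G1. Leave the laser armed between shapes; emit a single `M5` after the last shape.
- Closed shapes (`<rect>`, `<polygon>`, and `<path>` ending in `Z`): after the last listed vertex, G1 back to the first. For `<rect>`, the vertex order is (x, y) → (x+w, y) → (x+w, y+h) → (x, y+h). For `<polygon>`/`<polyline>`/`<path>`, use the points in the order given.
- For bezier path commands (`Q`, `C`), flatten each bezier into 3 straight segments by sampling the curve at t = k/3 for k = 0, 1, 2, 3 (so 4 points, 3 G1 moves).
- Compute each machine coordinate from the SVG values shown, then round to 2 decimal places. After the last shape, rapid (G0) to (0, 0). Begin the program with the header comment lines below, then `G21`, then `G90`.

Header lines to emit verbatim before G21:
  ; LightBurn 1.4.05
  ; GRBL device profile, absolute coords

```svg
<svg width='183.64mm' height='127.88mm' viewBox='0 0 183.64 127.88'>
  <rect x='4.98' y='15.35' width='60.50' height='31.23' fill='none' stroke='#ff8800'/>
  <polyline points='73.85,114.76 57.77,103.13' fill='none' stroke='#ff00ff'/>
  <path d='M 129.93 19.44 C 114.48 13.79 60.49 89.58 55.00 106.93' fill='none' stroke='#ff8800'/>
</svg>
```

1 u = 1 mm; y_m = 127.88 − y.

[1] `<rect>` rectangle, #ff8800→score S467 F2158: (4.98,112.53) → (65.48,112.53) → (65.48,81.30) → (4.98,81.30) → (4.98,112.53) (closed)

[2] `<polyline>` line segment, #ff00ff→engrave S284 F3610: (73.85,13.12) → (57.77,24.75)

[3] `<path>` cubic bezier, #ff8800→score S467 F2158: (129.93,108.44) → (104.86,92.12) → (73.43,52.60) → (55.00,20.95)

; LightBurn 1.4.05
; GRBL device profile, absolute coords
G21
G90
G0 X4.98 Y112.53
M3 S467
G1 X65.48 Y112.53 F2158
G1 X65.48 Y81.30 F2158
G1 X4.98 Y81.30 F2158
G1 X4.98 Y112.53 F2158
G0 X73.85 Y13.12
M3 S284
G1 X57.77 Y24.75 F3610
G0 X129.93 Y108.44
M3 S467
G1 X104.86 Y92.12 F2158
G1 X73.43 Y52.60 F2158
G1 X55.00 Y20.95 F2158
M5
G0 X0.00 Y0.00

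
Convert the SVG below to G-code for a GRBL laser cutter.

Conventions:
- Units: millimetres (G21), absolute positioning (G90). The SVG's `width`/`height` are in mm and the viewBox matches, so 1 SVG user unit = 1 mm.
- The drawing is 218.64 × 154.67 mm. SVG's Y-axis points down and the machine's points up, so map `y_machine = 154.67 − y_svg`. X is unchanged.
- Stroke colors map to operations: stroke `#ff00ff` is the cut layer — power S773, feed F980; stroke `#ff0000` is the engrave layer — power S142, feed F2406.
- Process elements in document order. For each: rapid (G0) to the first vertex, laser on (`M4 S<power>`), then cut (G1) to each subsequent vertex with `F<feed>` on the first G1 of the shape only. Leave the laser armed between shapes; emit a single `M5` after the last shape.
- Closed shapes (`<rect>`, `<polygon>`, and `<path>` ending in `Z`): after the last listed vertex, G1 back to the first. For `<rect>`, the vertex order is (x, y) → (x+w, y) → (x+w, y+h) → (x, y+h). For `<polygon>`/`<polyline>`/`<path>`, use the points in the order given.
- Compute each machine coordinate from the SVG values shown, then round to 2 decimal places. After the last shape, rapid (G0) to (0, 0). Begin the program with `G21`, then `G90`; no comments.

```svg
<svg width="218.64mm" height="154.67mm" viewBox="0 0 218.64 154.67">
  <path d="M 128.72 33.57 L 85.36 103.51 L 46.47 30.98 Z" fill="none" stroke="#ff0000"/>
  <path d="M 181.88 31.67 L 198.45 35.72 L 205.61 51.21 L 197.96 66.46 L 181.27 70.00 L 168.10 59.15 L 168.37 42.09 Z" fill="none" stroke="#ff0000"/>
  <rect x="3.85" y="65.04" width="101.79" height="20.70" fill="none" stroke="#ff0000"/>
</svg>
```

viewBox `0 0 218.64 154.67` with mm width/height → 1 unit = 1 mm. Flip: y_m = 154.67 − y_svg.

**Shape 1** — `<path>` regular polygon, stroke `#ff0000` → engrave (S142, F2406). Machine vertices: (128.72,121.10) → (85.36,51.16) → (46.47,123.69) → (128.72,121.10). Closed: final G1 returns to the first vertex.

**Shape 2** — `<path>` regular polygon, stroke `#ff0000` → engrave (S142, F2406). Machine vertices: (181.88,123.00) → (198.45,118.95) → (205.61,103.46) → (197.96,88.21) → (181.27,84.67) → (168.10,95.52) → (168.37,112.58) → (181.88,123.00). Closed: final G1 returns to the first vertex.

**Shape 3** — `<rect>` rectangle, stroke `#ff0000` → engrave (S142, F2406). Machine vertices: (3.85,89.63) → (105.64,89.63) → (105.64,68.93) → (3.85,68.93) → (3.85,89.63). Closed: final G1 returns to the first vertex.

G21
G90
G0 X128.72 Y121.10
M4 S142
G1 X85.36 Y51.16 F2406
G1 X46.47 Y123.69
G1 X128.72 Y121.10
G0 X181.88 Y123.00
M4 S142
G1 X198.45 Y118.95 F2406
G1 X205.61 Y103.46
G1 X197.96 Y88.21
G1 X181.27 Y84.67
G1 X168.10 Y95.52
G1 X168.37 Y112.58
G1 X181.88 Y123.00
G0 X3.85 Y89.63
M4 S142
G1 X105.64 Y89.63 F2406
G1 X105.64 Y68.93
G1 X3.85 Y68.93
G1 X3.85 Y89.63
M5
G0 X0.00 Y0.00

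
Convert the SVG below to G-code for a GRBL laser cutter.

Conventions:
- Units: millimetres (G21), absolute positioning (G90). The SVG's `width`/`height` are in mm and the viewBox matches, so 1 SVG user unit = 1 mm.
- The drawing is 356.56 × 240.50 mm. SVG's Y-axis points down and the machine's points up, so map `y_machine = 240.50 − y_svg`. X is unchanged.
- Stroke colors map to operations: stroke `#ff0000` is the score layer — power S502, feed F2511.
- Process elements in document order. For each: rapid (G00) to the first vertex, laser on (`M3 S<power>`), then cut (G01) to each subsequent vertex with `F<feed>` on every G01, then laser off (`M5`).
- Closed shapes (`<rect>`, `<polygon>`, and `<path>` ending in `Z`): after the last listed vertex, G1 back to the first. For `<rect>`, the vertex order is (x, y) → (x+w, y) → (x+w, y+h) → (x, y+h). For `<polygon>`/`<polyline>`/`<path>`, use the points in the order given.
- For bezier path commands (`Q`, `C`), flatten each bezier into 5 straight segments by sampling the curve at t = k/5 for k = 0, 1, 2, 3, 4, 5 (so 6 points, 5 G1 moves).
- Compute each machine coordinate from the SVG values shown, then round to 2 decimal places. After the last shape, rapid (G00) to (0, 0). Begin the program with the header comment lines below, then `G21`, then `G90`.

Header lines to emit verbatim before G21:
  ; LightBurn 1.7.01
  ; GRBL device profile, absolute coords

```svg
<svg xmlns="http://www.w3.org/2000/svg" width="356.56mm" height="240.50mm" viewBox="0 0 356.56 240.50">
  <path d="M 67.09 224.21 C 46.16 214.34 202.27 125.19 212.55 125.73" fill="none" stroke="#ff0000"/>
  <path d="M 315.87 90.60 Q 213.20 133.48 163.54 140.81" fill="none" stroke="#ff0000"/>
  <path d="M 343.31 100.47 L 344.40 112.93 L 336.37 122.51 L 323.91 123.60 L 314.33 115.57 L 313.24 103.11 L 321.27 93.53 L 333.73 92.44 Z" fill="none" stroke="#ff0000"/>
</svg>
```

Since the viewBox matches the mm dimensions, user units are millimetres directly. The only transform is the Y-flip y_m = 240.50 − y_svg.

Shape 1 is a cubic bezier drawn with `<path>`. Its stroke #ff0000 means score at S502, F2511. After flipping Y the toolpath is (67.09,16.29) → (73.19,30.37) → (106.29,55.37) → (150.88,83.18) → (191.47,105.68) → (212.55,114.77).

Shape 2 is a quadratic bezier drawn with `<path>`. Its stroke #ff0000 means score at S502, F2511. After flipping Y the toolpath is (315.87,149.90) → (276.92,134.17) → (242.22,121.28) → (211.75,111.24) → (185.52,104.04) → (163.54,99.69).

Shape 3 is a regular polygon drawn with `<path>`. Its stroke #ff0000 means score at S502, F2511. After flipping Y the toolpath is (343.31,140.03) → (344.40,127.57) → (336.37,117.99) → (323.91,116.90) → (314.33,124.93) → (313.24,137.39) → (321.27,146.97) → (333.73,148.06) → (343.31,140.03), returning to the start.

; LightBurn 1.7.01
; GRBL device profile, absolute coords
G21
G90
G00 X67.09 Y16.29
M3 S502
G01 X73.19 Y30.37 F2511
G01 X106.29 Y55.37 F2511
G01 X150.88 Y83.18 F2511
G01 X191.47 Y105.68 F2511
G01 X212.55 Y114.77 F2511
M5
G00 X315.87 Y149.90
M3 S502
G01 X276.92 Y134.17 F2511
G01 X242.22 Y121.28 F2511
G01 X211.75 Y111.24 F2511
G01 X185.52 Y104.04 F2511
G01 X163.54 Y99.69 F2511
M5
G00 X343.31 Y140.03
M3 S502
G01 X344.40 Y127.57 F2511
G01 X336.37 Y117.99 F2511
G01 X323.91 Y116.90 F2511
G01 X314.33 Y124.93 F2511
G01 X313.24 Y137.39 F2511
G01 X321.27 Y146.97 F2511
G01 X333.73 Y148.06 F2511
G01 X343.31 Y140.03 F2511
M5
G00 X0.00 Y0.00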